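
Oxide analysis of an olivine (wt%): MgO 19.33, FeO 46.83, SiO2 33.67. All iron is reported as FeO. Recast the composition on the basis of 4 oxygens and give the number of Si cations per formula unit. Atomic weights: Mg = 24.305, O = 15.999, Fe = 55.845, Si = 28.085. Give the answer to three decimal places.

MgO: 19.33/40.304 = 0.47961 mol → 0.47961 mol Mg, 0.47961 mol O.
FeO: 46.83/71.844 = 0.65183 mol → 0.65183 mol Fe, 0.65183 mol O.
SiO2: 33.67/60.083 = 0.56039 mol → 0.56039 mol Si, 1.12078 mol O.
Total oxygen = 2.25222 mol. Normalization factor = 4/2.25222 = 1.77603.
Si per 4 O = 0.56039 × 1.77603 = 0.995.

0.995 Si apfu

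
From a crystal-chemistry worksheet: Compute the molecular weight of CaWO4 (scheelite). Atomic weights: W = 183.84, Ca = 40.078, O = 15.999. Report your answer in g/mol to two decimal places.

287.91 g/mol

Ca: 1 × 40.078 = 40.0780
W: 1 × 183.84 = 183.8400
O: 4 × 15.999 = 63.9960
Summing the contributions gives the formula mass.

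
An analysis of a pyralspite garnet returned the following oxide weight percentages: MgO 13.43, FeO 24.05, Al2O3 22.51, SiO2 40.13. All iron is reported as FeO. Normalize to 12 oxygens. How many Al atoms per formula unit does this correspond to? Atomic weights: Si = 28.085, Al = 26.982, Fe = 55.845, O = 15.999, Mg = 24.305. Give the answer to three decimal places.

MgO (M=40.304): mol = 0.33322; Mg = 0.33322, O = 0.33322.
FeO (M=71.844): mol = 0.33475; Fe = 0.33475, O = 0.33475.
Al2O3 (M=101.961): mol = 0.22077; Al = 0.44154, O = 0.66231.
SiO2 (M=60.083): mol = 0.66791; Si = 0.66791, O = 1.33582.
ΣO = 2.66610; factor = 12/ΣO = 4.50096.
Al apfu = 0.44154 × 4.50096 = 1.987.

1.987 Al apfu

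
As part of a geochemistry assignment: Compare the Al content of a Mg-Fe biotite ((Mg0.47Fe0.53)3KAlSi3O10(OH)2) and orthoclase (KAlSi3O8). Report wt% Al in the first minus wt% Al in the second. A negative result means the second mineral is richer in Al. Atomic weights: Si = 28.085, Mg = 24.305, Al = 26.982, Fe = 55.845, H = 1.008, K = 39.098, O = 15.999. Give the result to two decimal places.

First mineral: 26.982 g Al in 467.403 g formula = 5.77 wt% Al.
Second mineral: 26.982 g Al in 278.327 g formula = 9.69 wt% Al.
5.77% − 9.69% gives a difference of -3.92 percentage points.

-3.92 percentage points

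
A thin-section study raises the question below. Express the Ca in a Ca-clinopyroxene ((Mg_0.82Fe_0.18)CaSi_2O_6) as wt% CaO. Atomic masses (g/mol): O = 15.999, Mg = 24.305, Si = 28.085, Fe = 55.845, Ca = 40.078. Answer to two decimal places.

25.23 wt%

M((Mg_0.82Fe_0.18)CaSi_2O_6) = 222.224 g/mol; M(CaO) = 56.077 g/mol.
Moles CaO per formula unit = 1 Ca ÷ 1 = 1.0000.
CaO fraction = (1.0000 × 56.077) / 222.224 = 56.077/222.224 = 0.2523.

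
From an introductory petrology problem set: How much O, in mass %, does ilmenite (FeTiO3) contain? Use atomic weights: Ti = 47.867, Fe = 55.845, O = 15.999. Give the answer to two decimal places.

31.64 mass %

M(FeTiO3) = 151.709 g/mol.
O contributes 3 × 15.999 = 47.997 g per mole.
47.997/151.709 = 0.3164 → 31.64%.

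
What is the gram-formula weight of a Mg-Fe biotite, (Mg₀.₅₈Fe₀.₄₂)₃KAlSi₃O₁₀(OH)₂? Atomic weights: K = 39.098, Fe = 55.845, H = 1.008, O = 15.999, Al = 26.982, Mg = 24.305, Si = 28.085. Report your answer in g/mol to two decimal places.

M = 1.74·24.305 + 1.26·55.845 + 1·39.098 + 1·26.982 + 3·28.085 + 12·15.999 + 2·1.008

456.99 g/mol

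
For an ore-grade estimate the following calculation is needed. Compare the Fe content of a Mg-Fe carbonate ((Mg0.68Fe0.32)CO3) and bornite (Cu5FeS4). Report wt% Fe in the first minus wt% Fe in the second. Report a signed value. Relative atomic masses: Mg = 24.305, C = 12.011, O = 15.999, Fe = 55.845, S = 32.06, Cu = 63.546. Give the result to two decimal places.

First mineral: 17.870 g Fe in 94.406 g formula = 18.93 wt% Fe.
Second mineral: 55.845 g Fe in 501.815 g formula = 11.13 wt% Fe.
18.93% − 11.13% gives a difference of 7.80 percentage points.

7.80 percentage points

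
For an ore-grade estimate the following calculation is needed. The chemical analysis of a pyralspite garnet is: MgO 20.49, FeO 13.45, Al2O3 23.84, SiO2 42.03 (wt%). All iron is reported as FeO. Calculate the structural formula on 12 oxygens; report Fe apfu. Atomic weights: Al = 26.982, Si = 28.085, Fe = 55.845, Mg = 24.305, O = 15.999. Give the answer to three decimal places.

MgO: 20.49/40.304 = 0.50839 mol → 0.50839 mol Mg, 0.50839 mol O.
FeO: 13.45/71.844 = 0.18721 mol → 0.18721 mol Fe, 0.18721 mol O.
Al2O3: 23.84/101.961 = 0.23381 mol → 0.46762 mol Al, 0.70143 mol O.
SiO2: 42.03/60.083 = 0.69953 mol → 0.69953 mol Si, 1.39906 mol O.
Total oxygen = 2.79609 mol. Normalization factor = 12/2.79609 = 4.29171.
Fe per 12 O = 0.18721 × 4.29171 = 0.803.

0.803 Fe apfu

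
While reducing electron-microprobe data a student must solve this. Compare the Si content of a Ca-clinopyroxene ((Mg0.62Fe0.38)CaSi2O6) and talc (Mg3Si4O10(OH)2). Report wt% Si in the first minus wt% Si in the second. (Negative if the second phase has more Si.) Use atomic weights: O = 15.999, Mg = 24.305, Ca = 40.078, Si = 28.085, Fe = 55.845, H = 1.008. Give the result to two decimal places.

-5.04 percentage points

M((Mg0.62Fe0.38)CaSi2O6) = 228.532 g/mol, so wt% Si = 56.170/228.532 × 100 = 24.58%.
M(Mg3Si4O10(OH)2) = 379.259 g/mol, so wt% Si = 112.340/379.259 × 100 = 29.62%.
24.58 − 29.62 = -5.04 pp.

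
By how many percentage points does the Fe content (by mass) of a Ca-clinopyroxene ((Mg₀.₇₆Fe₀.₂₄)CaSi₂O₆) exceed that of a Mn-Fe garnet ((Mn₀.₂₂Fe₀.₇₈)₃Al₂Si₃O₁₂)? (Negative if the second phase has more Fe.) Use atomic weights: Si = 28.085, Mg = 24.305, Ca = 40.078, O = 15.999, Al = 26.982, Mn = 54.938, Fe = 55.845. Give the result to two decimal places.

-20.31 percentage points

M((Mg₀.₇₆Fe₀.₂₄)CaSi₂O₆) = 224.117 g/mol, so wt% Fe = 13.403/224.117 × 100 = 5.98%.
M((Mn₀.₂₂Fe₀.₇₈)₃Al₂Si₃O₁₂) = 497.143 g/mol, so wt% Fe = 130.677/497.143 × 100 = 26.29%.
5.98 − 26.29 = -20.31 pp.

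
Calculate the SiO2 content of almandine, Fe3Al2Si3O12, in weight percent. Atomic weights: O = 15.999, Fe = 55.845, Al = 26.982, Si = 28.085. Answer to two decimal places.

Formula mass = 497.742 g/mol.
3 Si → 3.0000 mol SiO2 per formula unit; M(SiO2) = 60.083, so SiO2 mass = 180.249 g.
180.249/497.742 × 100 = 36.21 wt%.

36.21 wt%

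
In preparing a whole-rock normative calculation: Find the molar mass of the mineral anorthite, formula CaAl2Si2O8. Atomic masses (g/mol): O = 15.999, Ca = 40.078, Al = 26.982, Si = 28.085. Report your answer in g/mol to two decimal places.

278.20 g/mol

The formula mass is the sum 1·40.078 + 2·26.982 + 2·28.085 + 8·15.999.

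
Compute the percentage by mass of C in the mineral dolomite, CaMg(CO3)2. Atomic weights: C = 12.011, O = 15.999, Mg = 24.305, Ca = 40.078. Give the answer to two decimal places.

Formula mass = 1*40.078 + 1*24.305 + 2*12.011 + 6*15.999 = 184.399 g/mol, of which 24.022 g is C.
So C makes up 24.022/184.399 = 0.1303 of the mass, i.e. 13.03%.

13.03 weight percent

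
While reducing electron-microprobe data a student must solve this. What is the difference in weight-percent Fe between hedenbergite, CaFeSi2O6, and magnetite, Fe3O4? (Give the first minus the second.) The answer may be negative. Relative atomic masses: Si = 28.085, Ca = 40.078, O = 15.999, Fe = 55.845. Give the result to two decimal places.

-49.85 percentage points

Fe in CaFeSi2O6: molar mass 248.087 g/mol; 1×55.845 = 55.845 g → 22.51 wt%.
Fe in Fe3O4: molar mass 231.531 g/mol; 3×55.845 = 167.535 g → 72.36 wt%.
Difference = 22.51 − 72.36 = -49.85 percentage points.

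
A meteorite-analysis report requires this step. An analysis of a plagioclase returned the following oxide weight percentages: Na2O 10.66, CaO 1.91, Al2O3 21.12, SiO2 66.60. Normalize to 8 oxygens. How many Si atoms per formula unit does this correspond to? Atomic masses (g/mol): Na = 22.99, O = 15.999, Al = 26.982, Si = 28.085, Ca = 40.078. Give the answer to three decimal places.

10.66 wt% Na2O ÷ 61.979 g/mol = 0.17199 mol, giving 0.34398 Na and 0.17199 O.
1.91 wt% CaO ÷ 56.077 g/mol = 0.03406 mol, giving 0.03406 Ca and 0.03406 O.
21.12 wt% Al2O3 ÷ 101.961 g/mol = 0.20714 mol, giving 0.41428 Al and 0.62142 O.
66.60 wt% SiO2 ÷ 60.083 g/mol = 1.10847 mol, giving 1.10847 Si and 2.21694 O.
Oxygen sums to 3.04441; scaling by 8/3.04441 = 2.62777 puts the formula on 8 O.
Si: 1.10847 × 2.62777 = 2.913 atoms per formula unit.

2.913 Si apfu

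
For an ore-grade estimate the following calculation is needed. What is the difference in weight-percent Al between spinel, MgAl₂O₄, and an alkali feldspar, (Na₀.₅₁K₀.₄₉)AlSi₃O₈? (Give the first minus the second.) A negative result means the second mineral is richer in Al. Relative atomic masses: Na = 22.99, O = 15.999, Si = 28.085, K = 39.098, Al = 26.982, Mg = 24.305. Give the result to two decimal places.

27.94 percentage points

M(MgAl₂O₄) = 142.265 g/mol, so wt% Al = 53.964/142.265 × 100 = 37.93%.
M((Na₀.₅₁K₀.₄₉)AlSi₃O₈) = 270.112 g/mol, so wt% Al = 26.982/270.112 × 100 = 9.99%.
37.93 − 9.99 = 27.94 pp.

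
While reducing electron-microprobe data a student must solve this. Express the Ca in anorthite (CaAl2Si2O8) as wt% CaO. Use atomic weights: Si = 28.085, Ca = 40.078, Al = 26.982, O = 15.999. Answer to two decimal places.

20.16 wt%

Molar mass of CaAl2Si2O8 = 1·40.078 + 2·26.982 + 2·28.085 + 8·15.999 = 278.204 g/mol.
Each formula unit contains 1 Ca, equivalent to 1/1 = 1.0000 mol CaO.
M(CaO) = 1×40.078 + 1×15.999 = 56.077 g/mol.
Mass of CaO per formula unit = 1.0000 × 56.077 = 56.077 g.
CaO wt% = 56.077 / 278.204 × 100 = 20.16%.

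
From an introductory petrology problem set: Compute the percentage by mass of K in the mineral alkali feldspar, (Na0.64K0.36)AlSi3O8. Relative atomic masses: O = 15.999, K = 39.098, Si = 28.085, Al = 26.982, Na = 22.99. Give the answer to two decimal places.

5.25 wt%

M((Na0.64K0.36)AlSi3O8) = 268.018 g/mol.
K contributes 0.36 × 39.098 = 14.075 g per mole.
14.075/268.018 = 0.0525 → 5.25%.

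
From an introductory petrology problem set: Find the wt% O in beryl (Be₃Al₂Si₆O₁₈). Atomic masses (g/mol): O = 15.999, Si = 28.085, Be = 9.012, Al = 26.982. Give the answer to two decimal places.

53.58 mass %

M(Be₃Al₂Si₆O₁₈) = 537.492 g/mol.
O contributes 18 × 15.999 = 287.982 g per mole.
287.982/537.492 = 0.5358 → 53.58%.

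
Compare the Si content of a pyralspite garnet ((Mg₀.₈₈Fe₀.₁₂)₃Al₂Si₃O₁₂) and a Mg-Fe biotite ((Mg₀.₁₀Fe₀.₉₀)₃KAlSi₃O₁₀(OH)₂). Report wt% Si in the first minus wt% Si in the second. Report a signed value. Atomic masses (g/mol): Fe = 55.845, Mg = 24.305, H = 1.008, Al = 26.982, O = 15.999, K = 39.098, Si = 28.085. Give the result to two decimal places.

3.56 percentage points

First mineral: 84.255 g Si in 414.476 g formula = 20.33 wt% Si.
Second mineral: 84.255 g Si in 502.412 g formula = 16.77 wt% Si.
20.33% − 16.77% gives a difference of 3.56 percentage points.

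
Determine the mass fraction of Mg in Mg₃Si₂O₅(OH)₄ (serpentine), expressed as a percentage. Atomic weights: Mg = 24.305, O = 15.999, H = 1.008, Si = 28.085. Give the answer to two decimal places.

Formula mass = 3·24.305 + 2·28.085 + 9·15.999 + 4·1.008 = 277.108 g/mol, of which 72.915 g is Mg.
So Mg makes up 72.915/277.108 = 0.2631 of the mass, i.e. 26.31%.

26.31 wt%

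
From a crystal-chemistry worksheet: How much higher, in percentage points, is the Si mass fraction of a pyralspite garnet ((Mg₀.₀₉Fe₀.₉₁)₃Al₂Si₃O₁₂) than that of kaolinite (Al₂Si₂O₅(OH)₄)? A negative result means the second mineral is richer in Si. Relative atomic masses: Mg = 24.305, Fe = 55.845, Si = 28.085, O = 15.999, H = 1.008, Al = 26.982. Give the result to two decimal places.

-4.54 percentage points

First mineral: 84.255 g Si in 489.226 g formula = 17.22 wt% Si.
Second mineral: 56.170 g Si in 258.157 g formula = 21.76 wt% Si.
17.22% − 21.76% gives a difference of -4.54 percentage points.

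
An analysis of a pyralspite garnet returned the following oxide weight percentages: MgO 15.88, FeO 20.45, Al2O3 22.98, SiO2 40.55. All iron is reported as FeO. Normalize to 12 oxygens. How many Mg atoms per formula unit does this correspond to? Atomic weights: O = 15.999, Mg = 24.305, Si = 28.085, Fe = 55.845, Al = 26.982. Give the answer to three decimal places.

MgO: 15.88/40.304 = 0.39401 mol → 0.39401 mol Mg, 0.39401 mol O.
FeO: 20.45/71.844 = 0.28464 mol → 0.28464 mol Fe, 0.28464 mol O.
Al2O3: 22.98/101.961 = 0.22538 mol → 0.45076 mol Al, 0.67614 mol O.
SiO2: 40.55/60.083 = 0.67490 mol → 0.67490 mol Si, 1.34980 mol O.
Total oxygen = 2.70459 mol. Normalization factor = 12/2.70459 = 4.43690.
Mg per 12 O = 0.39401 × 4.43690 = 1.748.

1.748 Mg apfu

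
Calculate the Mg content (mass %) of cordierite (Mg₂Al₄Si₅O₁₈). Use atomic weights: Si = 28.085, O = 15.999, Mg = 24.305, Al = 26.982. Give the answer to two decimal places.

8.31 mass %

Formula mass = 2*24.305 + 4*26.982 + 5*28.085 + 18*15.999 = 584.945 g/mol, of which 48.610 g is Mg.
So Mg makes up 48.610/584.945 = 0.0831 of the mass, i.e. 8.31%.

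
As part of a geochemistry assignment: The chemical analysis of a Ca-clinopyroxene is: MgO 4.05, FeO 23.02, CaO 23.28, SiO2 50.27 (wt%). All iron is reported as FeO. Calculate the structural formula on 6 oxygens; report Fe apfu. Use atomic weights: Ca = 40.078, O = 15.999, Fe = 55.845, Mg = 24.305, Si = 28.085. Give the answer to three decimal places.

0.766 Fe apfu

MgO (M=40.304): mol = 0.10049; Mg = 0.10049, O = 0.10049.
FeO (M=71.844): mol = 0.32042; Fe = 0.32042, O = 0.32042.
CaO (M=56.077): mol = 0.41514; Ca = 0.41514, O = 0.41514.
SiO2 (M=60.083): mol = 0.83668; Si = 0.83668, O = 1.67336.
ΣO = 2.50941; factor = 6/ΣO = 2.39100.
Fe apfu = 0.32042 × 2.39100 = 0.766.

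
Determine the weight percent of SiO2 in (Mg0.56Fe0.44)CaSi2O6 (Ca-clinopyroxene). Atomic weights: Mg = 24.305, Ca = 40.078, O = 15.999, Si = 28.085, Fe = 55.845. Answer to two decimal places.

52.15 wt%

M((Mg0.56Fe0.44)CaSi2O6) = 230.425 g/mol; M(SiO2) = 60.083 g/mol.
Moles SiO2 per formula unit = 2 Si ÷ 1 = 2.0000.
SiO2 fraction = (2.0000 × 60.083) / 230.425 = 120.166/230.425 = 0.5215.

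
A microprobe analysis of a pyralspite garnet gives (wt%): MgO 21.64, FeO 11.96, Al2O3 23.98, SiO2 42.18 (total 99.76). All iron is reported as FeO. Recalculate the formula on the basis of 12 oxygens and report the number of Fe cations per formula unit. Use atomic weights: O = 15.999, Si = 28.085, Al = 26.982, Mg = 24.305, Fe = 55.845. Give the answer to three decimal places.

0.710 Fe apfu

21.64 wt% MgO ÷ 40.304 g/mol = 0.53692 mol, giving 0.53692 Mg and 0.53692 O.
11.96 wt% FeO ÷ 71.844 g/mol = 0.16647 mol, giving 0.16647 Fe and 0.16647 O.
23.98 wt% Al2O3 ÷ 101.961 g/mol = 0.23519 mol, giving 0.47038 Al and 0.70557 O.
42.18 wt% SiO2 ÷ 60.083 g/mol = 0.70203 mol, giving 0.70203 Si and 1.40406 O.
Oxygen sums to 2.81302; scaling by 12/2.81302 = 4.26588 puts the formula on 12 O.
Fe: 0.16647 × 4.26588 = 0.710 atoms per formula unit.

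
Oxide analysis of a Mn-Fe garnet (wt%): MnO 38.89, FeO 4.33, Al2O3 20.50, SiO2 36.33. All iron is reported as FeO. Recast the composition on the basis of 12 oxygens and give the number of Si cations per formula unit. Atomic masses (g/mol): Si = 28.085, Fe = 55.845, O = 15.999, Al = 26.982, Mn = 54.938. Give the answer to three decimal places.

38.89 wt% MnO ÷ 70.937 g/mol = 0.54823 mol, giving 0.54823 Mn and 0.54823 O.
4.33 wt% FeO ÷ 71.844 g/mol = 0.06027 mol, giving 0.06027 Fe and 0.06027 O.
20.50 wt% Al2O3 ÷ 101.961 g/mol = 0.20106 mol, giving 0.40212 Al and 0.60318 O.
36.33 wt% SiO2 ÷ 60.083 g/mol = 0.60466 mol, giving 0.60466 Si and 1.20932 O.
Oxygen sums to 2.42100; scaling by 12/2.42100 = 4.95663 puts the formula on 12 O.
Si: 0.60466 × 4.95663 = 2.997 atoms per formula unit.

2.997 Si apfu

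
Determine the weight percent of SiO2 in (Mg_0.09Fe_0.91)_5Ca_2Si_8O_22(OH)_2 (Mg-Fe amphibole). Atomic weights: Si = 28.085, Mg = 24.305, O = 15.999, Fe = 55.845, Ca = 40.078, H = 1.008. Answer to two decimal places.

50.29 wt%

Molar mass of (Mg_0.09Fe_0.91)_5Ca_2Si_8O_22(OH)_2 = 0.45·24.305 + 4.55·55.845 + 2·40.078 + 8·28.085 + 24·15.999 + 2·1.008 = 955.860 g/mol.
Each formula unit contains 8 Si, equivalent to 8/1 = 8.0000 mol SiO2.
M(SiO2) = 1×28.085 + 2×15.999 = 60.083 g/mol.
Mass of SiO2 per formula unit = 8.0000 × 60.083 = 480.664 g.
SiO2 wt% = 480.664 / 955.860 × 100 = 50.29%.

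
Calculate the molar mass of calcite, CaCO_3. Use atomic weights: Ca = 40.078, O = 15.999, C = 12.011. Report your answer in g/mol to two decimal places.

100.09 g/mol

M = 1·40.078 + 1·12.011 + 3·15.999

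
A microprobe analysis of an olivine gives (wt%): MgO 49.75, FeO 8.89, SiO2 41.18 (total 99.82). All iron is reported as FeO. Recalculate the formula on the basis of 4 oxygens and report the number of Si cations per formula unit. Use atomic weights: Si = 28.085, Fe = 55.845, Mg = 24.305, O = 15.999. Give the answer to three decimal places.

1.005 Si apfu

49.75 wt% MgO ÷ 40.304 g/mol = 1.23437 mol, giving 1.23437 Mg and 1.23437 O.
8.89 wt% FeO ÷ 71.844 g/mol = 0.12374 mol, giving 0.12374 Fe and 0.12374 O.
41.18 wt% SiO2 ÷ 60.083 g/mol = 0.68539 mol, giving 0.68539 Si and 1.37078 O.
Oxygen sums to 2.72889; scaling by 4/2.72889 = 1.46580 puts the formula on 4 O.
Si: 0.68539 × 1.46580 = 1.005 atoms per formula unit.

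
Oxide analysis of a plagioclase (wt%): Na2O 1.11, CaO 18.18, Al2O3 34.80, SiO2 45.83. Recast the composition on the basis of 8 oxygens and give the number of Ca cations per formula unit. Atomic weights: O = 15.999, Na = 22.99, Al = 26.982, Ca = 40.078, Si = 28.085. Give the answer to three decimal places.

Na2O: 1.11/61.979 = 0.01791 mol → 0.03582 mol Na, 0.01791 mol O.
CaO: 18.18/56.077 = 0.32420 mol → 0.32420 mol Ca, 0.32420 mol O.
Al2O3: 34.80/101.961 = 0.34131 mol → 0.68262 mol Al, 1.02393 mol O.
SiO2: 45.83/60.083 = 0.76278 mol → 0.76278 mol Si, 1.52556 mol O.
Total oxygen = 2.89160 mol. Normalization factor = 8/2.89160 = 2.76663.
Ca per 8 O = 0.32420 × 2.76663 = 0.897.

0.897 Ca apfu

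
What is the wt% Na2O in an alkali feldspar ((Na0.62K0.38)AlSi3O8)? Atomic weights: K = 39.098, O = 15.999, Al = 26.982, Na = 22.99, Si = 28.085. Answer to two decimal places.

Formula mass = 268.340 g/mol.
0.62 Na → 0.3100 mol Na2O per formula unit; M(Na2O) = 61.979, so Na2O mass = 19.213 g.
19.213/268.340 × 100 = 7.16 wt%.

7.16 wt%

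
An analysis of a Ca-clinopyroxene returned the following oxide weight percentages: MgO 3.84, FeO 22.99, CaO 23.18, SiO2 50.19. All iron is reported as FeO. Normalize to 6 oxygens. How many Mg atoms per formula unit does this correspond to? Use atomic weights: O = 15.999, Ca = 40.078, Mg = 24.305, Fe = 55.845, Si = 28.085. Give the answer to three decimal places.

MgO (M=40.304): mol = 0.09528; Mg = 0.09528, O = 0.09528.
FeO (M=71.844): mol = 0.32000; Fe = 0.32000, O = 0.32000.
CaO (M=56.077): mol = 0.41336; Ca = 0.41336, O = 0.41336.
SiO2 (M=60.083): mol = 0.83534; Si = 0.83534, O = 1.67068.
ΣO = 2.49932; factor = 6/ΣO = 2.40065.
Mg apfu = 0.09528 × 2.40065 = 0.229.

0.229 Mg apfu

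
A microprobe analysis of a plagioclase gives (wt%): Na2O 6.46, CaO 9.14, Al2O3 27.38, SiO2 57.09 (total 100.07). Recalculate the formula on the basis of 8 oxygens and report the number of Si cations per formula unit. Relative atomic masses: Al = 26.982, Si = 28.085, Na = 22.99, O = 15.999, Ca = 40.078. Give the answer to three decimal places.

2.557 Si apfu

Na2O (M=61.979): mol = 0.10423; Na = 0.20846, O = 0.10423.
CaO (M=56.077): mol = 0.16299; Ca = 0.16299, O = 0.16299.
Al2O3 (M=101.961): mol = 0.26853; Al = 0.53706, O = 0.80559.
SiO2 (M=60.083): mol = 0.95019; Si = 0.95019, O = 1.90038.
ΣO = 2.97319; factor = 8/ΣO = 2.69071.
Si apfu = 0.95019 × 2.69071 = 2.557.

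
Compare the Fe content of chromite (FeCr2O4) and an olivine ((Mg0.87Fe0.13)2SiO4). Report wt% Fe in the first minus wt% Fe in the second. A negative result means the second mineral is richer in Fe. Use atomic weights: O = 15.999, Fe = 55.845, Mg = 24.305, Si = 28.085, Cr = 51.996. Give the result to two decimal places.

15.20 percentage points

Fe in FeCr2O4: molar mass 223.833 g/mol; 1×55.845 = 55.845 g → 24.95 wt%.
Fe in (Mg0.87Fe0.13)2SiO4: molar mass 148.891 g/mol; 0.26×55.845 = 14.520 g → 9.75 wt%.
Difference = 24.95 − 9.75 = 15.20 percentage points.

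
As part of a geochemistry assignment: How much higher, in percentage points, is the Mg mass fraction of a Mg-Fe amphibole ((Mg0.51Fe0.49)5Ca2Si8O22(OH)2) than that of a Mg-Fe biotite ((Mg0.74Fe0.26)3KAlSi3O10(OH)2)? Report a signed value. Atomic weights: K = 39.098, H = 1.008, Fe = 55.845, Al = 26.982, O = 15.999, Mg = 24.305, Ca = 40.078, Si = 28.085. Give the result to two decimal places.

M((Mg0.51Fe0.49)5Ca2Si8O22(OH)2) = 889.626 g/mol, so wt% Mg = 61.978/889.626 × 100 = 6.97%.
M((Mg0.74Fe0.26)3KAlSi3O10(OH)2) = 441.855 g/mol, so wt% Mg = 53.957/441.855 × 100 = 12.21%.
6.97 − 12.21 = -5.24 pp.

-5.24 percentage points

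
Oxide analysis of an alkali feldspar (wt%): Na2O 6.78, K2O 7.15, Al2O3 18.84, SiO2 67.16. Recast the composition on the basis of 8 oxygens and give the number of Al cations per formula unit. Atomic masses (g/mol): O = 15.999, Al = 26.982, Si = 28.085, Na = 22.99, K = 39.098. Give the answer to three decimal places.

0.994 Al apfu

Na2O (M=61.979): mol = 0.10939; Na = 0.21878, O = 0.10939.
K2O (M=94.195): mol = 0.07591; K = 0.15182, O = 0.07591.
Al2O3 (M=101.961): mol = 0.18478; Al = 0.36956, O = 0.55434.
SiO2 (M=60.083): mol = 1.11779; Si = 1.11779, O = 2.23558.
ΣO = 2.97522; factor = 8/ΣO = 2.68888.
Al apfu = 0.36956 × 2.68888 = 0.994.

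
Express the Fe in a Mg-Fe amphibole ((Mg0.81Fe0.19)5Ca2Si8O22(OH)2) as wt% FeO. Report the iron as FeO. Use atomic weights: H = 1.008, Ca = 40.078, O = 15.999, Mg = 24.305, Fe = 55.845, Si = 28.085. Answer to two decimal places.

M((Mg0.81Fe0.19)5Ca2Si8O22(OH)2) = 842.316 g/mol; M(FeO) = 71.844 g/mol.
Moles FeO per formula unit = 0.95 Fe ÷ 1 = 0.9500.
FeO fraction = (0.9500 × 71.844) / 842.316 = 68.252/842.316 = 0.0810.

8.10 wt%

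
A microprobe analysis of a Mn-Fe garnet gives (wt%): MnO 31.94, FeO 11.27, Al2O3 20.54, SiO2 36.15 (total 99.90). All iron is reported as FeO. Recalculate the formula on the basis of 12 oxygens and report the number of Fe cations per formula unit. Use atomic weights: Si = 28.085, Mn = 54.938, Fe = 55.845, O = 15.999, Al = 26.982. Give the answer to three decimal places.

0.780 Fe apfu

31.94 wt% MnO ÷ 70.937 g/mol = 0.45026 mol, giving 0.45026 Mn and 0.45026 O.
11.27 wt% FeO ÷ 71.844 g/mol = 0.15687 mol, giving 0.15687 Fe and 0.15687 O.
20.54 wt% Al2O3 ÷ 101.961 g/mol = 0.20145 mol, giving 0.40290 Al and 0.60435 O.
36.15 wt% SiO2 ÷ 60.083 g/mol = 0.60167 mol, giving 0.60167 Si and 1.20334 O.
Oxygen sums to 2.41482; scaling by 12/2.41482 = 4.96931 puts the formula on 12 O.
Fe: 0.15687 × 4.96931 = 0.780 atoms per formula unit.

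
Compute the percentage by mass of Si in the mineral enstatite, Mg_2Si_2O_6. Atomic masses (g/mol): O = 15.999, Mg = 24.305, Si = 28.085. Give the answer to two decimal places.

27.98 weight percent

M(Mg_2Si_2O_6) = 200.774 g/mol.
Si contributes 2 × 28.085 = 56.170 g per mole.
56.170/200.774 = 0.2798 → 27.98%.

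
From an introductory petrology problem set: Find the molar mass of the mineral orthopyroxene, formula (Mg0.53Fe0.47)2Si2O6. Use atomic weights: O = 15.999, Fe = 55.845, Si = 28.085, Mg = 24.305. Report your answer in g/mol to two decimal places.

The formula mass is the sum 1.06×24.305 + 0.94×55.845 + 2×28.085 + 6×15.999.

230.42 g/mol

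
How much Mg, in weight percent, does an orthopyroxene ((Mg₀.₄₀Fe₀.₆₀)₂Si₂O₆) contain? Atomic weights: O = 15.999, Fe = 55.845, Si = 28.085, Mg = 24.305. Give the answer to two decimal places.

8.15 weight percent

M((Mg₀.₄₀Fe₀.₆₀)₂Si₂O₆) = 238.622 g/mol.
Mg contributes 0.80 × 24.305 = 19.444 g per mole.
19.444/238.622 = 0.0815 → 8.15%.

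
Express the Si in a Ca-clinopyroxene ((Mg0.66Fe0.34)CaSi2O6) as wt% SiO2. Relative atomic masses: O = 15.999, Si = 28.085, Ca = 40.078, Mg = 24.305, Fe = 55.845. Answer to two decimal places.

52.87 wt%

M((Mg0.66Fe0.34)CaSi2O6) = 227.271 g/mol; M(SiO2) = 60.083 g/mol.
Moles SiO2 per formula unit = 2 Si ÷ 1 = 2.0000.
SiO2 fraction = (2.0000 × 60.083) / 227.271 = 120.166/227.271 = 0.5287.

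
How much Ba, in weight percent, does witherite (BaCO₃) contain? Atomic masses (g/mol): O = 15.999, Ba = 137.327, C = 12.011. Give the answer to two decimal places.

69.59 weight percent

Molar mass of BaCO₃: 1*137.327 + 1*12.011 + 3*15.999 = 197.335 g/mol.
Mass of Ba per formula unit: 1 × 137.327 = 137.327 g.
Weight fraction Ba = 137.327 / 197.335 = 0.6959.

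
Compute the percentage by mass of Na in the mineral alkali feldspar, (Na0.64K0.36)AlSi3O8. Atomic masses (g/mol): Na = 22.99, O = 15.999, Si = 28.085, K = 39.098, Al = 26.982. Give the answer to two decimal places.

Molar mass of (Na0.64K0.36)AlSi3O8: 0.64·22.99 + 0.36·39.098 + 1·26.982 + 3·28.085 + 8·15.999 = 268.018 g/mol.
Mass of Na per formula unit: 0.64 × 22.99 = 14.714 g.
Weight fraction Na = 14.714 / 268.018 = 0.0549.

5.49 wt%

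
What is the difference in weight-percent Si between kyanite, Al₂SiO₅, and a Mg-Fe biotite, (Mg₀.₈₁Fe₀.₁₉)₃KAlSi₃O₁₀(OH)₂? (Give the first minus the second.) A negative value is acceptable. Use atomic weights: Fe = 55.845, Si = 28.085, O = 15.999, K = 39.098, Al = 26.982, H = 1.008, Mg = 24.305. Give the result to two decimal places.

-2.03 percentage points

M(Al₂SiO₅) = 162.044 g/mol, so wt% Si = 28.085/162.044 × 100 = 17.33%.
M((Mg₀.₈₁Fe₀.₁₉)₃KAlSi₃O₁₀(OH)₂) = 435.232 g/mol, so wt% Si = 84.255/435.232 × 100 = 19.36%.
17.33 − 19.36 = -2.03 pp.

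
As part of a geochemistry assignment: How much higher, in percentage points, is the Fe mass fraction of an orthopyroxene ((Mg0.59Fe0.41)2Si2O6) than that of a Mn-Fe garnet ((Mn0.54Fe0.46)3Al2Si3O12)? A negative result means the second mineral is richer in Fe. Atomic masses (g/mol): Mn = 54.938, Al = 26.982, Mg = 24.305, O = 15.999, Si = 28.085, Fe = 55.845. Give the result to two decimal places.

Fe in (Mg0.59Fe0.41)2Si2O6: molar mass 226.637 g/mol; 0.82×55.845 = 45.793 g → 20.21 wt%.
Fe in (Mn0.54Fe0.46)3Al2Si3O12: molar mass 496.273 g/mol; 1.38×55.845 = 77.066 g → 15.53 wt%.
Difference = 20.21 − 15.53 = 4.68 percentage points.

4.68 percentage points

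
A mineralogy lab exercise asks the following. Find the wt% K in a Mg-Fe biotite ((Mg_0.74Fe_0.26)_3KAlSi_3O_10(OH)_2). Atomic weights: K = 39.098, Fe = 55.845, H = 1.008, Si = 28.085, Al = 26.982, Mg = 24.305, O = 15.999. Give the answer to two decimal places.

Molar mass of (Mg_0.74Fe_0.26)_3KAlSi_3O_10(OH)_2: 2.22·24.305 + 0.78·55.845 + 1·39.098 + 1·26.982 + 3·28.085 + 12·15.999 + 2·1.008 = 441.855 g/mol.
Mass of K per formula unit: 1 × 39.098 = 39.098 g.
Weight fraction K = 39.098 / 441.855 = 0.0885.

8.85 weight percent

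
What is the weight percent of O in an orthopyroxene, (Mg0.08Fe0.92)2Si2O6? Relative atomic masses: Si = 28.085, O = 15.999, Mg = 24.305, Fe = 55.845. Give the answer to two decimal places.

37.09 weight percent

M((Mg0.08Fe0.92)2Si2O6) = 258.808 g/mol.
O contributes 6 × 15.999 = 95.994 g per mole.
95.994/258.808 = 0.3709 → 37.09%.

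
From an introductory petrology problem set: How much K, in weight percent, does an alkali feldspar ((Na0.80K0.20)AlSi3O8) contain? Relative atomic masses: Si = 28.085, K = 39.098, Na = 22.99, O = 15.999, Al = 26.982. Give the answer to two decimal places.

Formula mass = 0.80·22.99 + 0.20·39.098 + 1·26.982 + 3·28.085 + 8·15.999 = 265.441 g/mol, of which 7.820 g is K.
So K makes up 7.820/265.441 = 0.0295 of the mass, i.e. 2.95%.

2.95 weight percent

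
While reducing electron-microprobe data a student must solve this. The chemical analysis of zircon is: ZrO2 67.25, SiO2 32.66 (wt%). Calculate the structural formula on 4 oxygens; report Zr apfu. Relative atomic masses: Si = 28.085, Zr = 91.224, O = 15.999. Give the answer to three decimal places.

1.002 Zr apfu

ZrO2: 67.25/123.222 = 0.54576 mol → 0.54576 mol Zr, 1.09152 mol O.
SiO2: 32.66/60.083 = 0.54358 mol → 0.54358 mol Si, 1.08716 mol O.
Total oxygen = 2.17868 mol. Normalization factor = 4/2.17868 = 1.83597.
Zr per 4 O = 0.54576 × 1.83597 = 1.002.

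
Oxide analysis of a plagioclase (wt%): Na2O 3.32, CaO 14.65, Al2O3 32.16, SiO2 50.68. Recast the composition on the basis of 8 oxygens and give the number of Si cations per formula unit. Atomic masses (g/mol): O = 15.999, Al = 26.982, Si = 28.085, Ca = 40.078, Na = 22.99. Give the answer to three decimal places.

Na2O: 3.32/61.979 = 0.05357 mol → 0.10714 mol Na, 0.05357 mol O.
CaO: 14.65/56.077 = 0.26125 mol → 0.26125 mol Ca, 0.26125 mol O.
Al2O3: 32.16/101.961 = 0.31541 mol → 0.63082 mol Al, 0.94623 mol O.
SiO2: 50.68/60.083 = 0.84350 mol → 0.84350 mol Si, 1.68700 mol O.
Total oxygen = 2.94805 mol. Normalization factor = 8/2.94805 = 2.71366.
Si per 8 O = 0.84350 × 2.71366 = 2.289.

2.289 Si apfu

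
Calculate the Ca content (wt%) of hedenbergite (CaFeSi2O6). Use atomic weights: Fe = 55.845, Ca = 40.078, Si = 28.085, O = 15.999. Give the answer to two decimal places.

M(CaFeSi2O6) = 248.087 g/mol.
Ca contributes 1 × 40.078 = 40.078 g per mole.
40.078/248.087 = 0.1615 → 16.15%.

16.15 wt%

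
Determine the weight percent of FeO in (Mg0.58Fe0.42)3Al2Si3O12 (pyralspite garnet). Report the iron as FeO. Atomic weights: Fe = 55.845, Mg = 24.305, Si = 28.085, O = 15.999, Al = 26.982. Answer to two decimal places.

20.44 wt%

Formula mass = 442.862 g/mol.
1.26 Fe → 1.2600 mol FeO per formula unit; M(FeO) = 71.844, so FeO mass = 90.523 g.
90.523/442.862 × 100 = 20.44 wt%.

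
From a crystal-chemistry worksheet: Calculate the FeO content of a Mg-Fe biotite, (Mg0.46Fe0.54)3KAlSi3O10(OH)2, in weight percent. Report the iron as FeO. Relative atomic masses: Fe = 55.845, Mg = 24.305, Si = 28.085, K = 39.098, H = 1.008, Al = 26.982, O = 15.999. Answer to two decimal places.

24.85 wt%

M((Mg0.46Fe0.54)3KAlSi3O10(OH)2) = 468.349 g/mol; M(FeO) = 71.844 g/mol.
Moles FeO per formula unit = 1.62 Fe ÷ 1 = 1.6200.
FeO fraction = (1.6200 × 71.844) / 468.349 = 116.387/468.349 = 0.2485.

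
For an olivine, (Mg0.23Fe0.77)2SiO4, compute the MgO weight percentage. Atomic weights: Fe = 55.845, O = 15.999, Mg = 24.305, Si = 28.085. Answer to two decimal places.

M((Mg0.23Fe0.77)2SiO4) = 189.263 g/mol; M(MgO) = 40.304 g/mol.
Moles MgO per formula unit = 0.46 Mg ÷ 1 = 0.4600.
MgO fraction = (0.4600 × 40.304) / 189.263 = 18.540/189.263 = 0.0980.

9.80 wt%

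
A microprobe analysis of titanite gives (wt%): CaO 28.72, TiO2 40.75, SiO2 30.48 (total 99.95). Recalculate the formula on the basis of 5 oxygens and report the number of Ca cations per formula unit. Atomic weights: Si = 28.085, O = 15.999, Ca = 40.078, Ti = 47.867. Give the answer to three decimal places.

CaO (M=56.077): mol = 0.51215; Ca = 0.51215, O = 0.51215.
TiO2 (M=79.865): mol = 0.51024; Ti = 0.51024, O = 1.02048.
SiO2 (M=60.083): mol = 0.50730; Si = 0.50730, O = 1.01460.
ΣO = 2.54723; factor = 5/ΣO = 1.96292.
Ca apfu = 0.51215 × 1.96292 = 1.005.

1.005 Ca apfu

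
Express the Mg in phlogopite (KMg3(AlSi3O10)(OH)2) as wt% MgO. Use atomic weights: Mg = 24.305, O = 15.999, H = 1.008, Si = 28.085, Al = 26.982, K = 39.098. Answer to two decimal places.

Molar mass of KMg3(AlSi3O10)(OH)2 = 1·39.098 + 3·24.305 + 1·26.982 + 3·28.085 + 12·15.999 + 2·1.008 = 417.254 g/mol.
Each formula unit contains 3 Mg, equivalent to 3/1 = 3.0000 mol MgO.
M(MgO) = 1×24.305 + 1×15.999 = 40.304 g/mol.
Mass of MgO per formula unit = 3.0000 × 40.304 = 120.912 g.
MgO wt% = 120.912 / 417.254 × 100 = 28.98%.

28.98 wt%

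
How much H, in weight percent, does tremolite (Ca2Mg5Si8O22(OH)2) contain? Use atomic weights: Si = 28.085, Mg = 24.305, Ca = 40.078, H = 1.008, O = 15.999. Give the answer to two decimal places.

Molar mass of Ca2Mg5Si8O22(OH)2: 2·40.078 + 5·24.305 + 8·28.085 + 24·15.999 + 2·1.008 = 812.353 g/mol.
Mass of H per formula unit: 2 × 1.008 = 2.016 g.
Weight fraction H = 2.016 / 812.353 = 0.0025.

0.25 weight percent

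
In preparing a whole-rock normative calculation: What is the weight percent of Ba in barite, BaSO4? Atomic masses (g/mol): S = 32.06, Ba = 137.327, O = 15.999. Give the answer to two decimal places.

58.84 wt%

Formula mass = 1·137.327 + 1·32.06 + 4·15.999 = 233.383 g/mol, of which 137.327 g is Ba.
So Ba makes up 137.327/233.383 = 0.5884 of the mass, i.e. 58.84%.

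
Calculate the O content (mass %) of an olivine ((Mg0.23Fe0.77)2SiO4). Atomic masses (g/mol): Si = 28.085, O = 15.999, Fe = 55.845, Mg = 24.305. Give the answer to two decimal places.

33.81 mass %

Molar mass of (Mg0.23Fe0.77)2SiO4: 0.46×24.305 + 1.54×55.845 + 1×28.085 + 4×15.999 = 189.263 g/mol.
Mass of O per formula unit: 4 × 15.999 = 63.996 g.
Weight fraction O = 63.996 / 189.263 = 0.3381.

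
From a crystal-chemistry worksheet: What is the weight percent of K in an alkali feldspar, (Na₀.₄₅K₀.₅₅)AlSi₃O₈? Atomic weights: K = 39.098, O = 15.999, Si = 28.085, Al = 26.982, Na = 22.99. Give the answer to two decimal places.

Molar mass of (Na₀.₄₅K₀.₅₅)AlSi₃O₈: 0.45*22.99 + 0.55*39.098 + 1*26.982 + 3*28.085 + 8*15.999 = 271.078 g/mol.
Mass of K per formula unit: 0.55 × 39.098 = 21.504 g.
Weight fraction K = 21.504 / 271.078 = 0.0793.

7.93 mass %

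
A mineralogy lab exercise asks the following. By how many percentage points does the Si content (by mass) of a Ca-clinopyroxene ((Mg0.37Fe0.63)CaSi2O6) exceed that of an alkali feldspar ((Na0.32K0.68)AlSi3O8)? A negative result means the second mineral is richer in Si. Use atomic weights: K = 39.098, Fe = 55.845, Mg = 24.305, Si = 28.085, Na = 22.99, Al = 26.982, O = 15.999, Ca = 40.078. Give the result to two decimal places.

Si in (Mg0.37Fe0.63)CaSi2O6: molar mass 236.417 g/mol; 2×28.085 = 56.170 g → 23.76 wt%.
Si in (Na0.32K0.68)AlSi3O8: molar mass 273.172 g/mol; 3×28.085 = 84.255 g → 30.84 wt%.
Difference = 23.76 − 30.84 = -7.08 percentage points.

-7.08 percentage points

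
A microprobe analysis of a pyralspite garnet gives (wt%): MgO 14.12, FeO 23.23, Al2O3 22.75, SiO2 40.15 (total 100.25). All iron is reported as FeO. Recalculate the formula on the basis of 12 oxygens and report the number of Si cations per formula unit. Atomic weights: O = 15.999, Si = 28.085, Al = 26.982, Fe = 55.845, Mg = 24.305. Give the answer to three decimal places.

2.993 Si apfu

MgO (M=40.304): mol = 0.35034; Mg = 0.35034, O = 0.35034.
FeO (M=71.844): mol = 0.32334; Fe = 0.32334, O = 0.32334.
Al2O3 (M=101.961): mol = 0.22312; Al = 0.44624, O = 0.66936.
SiO2 (M=60.083): mol = 0.66824; Si = 0.66824, O = 1.33648.
ΣO = 2.67952; factor = 12/ΣO = 4.47841.
Si apfu = 0.66824 × 4.47841 = 2.993.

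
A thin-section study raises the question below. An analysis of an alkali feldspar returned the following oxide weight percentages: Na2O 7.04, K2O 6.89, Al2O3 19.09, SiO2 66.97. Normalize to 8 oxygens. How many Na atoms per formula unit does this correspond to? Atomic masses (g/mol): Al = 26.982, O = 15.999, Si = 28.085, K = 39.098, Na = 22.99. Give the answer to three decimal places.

Na2O (M=61.979): mol = 0.11359; Na = 0.22718, O = 0.11359.
K2O (M=94.195): mol = 0.07315; K = 0.14630, O = 0.07315.
Al2O3 (M=101.961): mol = 0.18723; Al = 0.37446, O = 0.56169.
SiO2 (M=60.083): mol = 1.11462; Si = 1.11462, O = 2.22924.
ΣO = 2.97767; factor = 8/ΣO = 2.68666.
Na apfu = 0.22718 × 2.68666 = 0.610.

0.610 Na apfu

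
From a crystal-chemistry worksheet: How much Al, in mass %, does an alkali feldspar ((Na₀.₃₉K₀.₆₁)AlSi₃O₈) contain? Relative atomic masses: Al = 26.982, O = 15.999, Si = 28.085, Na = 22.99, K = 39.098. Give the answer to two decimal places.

9.92 mass %

Molar mass of (Na₀.₃₉K₀.₆₁)AlSi₃O₈: 0.39×22.99 + 0.61×39.098 + 1×26.982 + 3×28.085 + 8×15.999 = 272.045 g/mol.
Mass of Al per formula unit: 1 × 26.982 = 26.982 g.
Weight fraction Al = 26.982 / 272.045 = 0.0992.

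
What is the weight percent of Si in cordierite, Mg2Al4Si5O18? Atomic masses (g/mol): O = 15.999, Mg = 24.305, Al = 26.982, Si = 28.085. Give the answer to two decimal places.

Formula mass = 2*24.305 + 4*26.982 + 5*28.085 + 18*15.999 = 584.945 g/mol, of which 140.425 g is Si.
So Si makes up 140.425/584.945 = 0.2401 of the mass, i.e. 24.01%.

24.01 wt%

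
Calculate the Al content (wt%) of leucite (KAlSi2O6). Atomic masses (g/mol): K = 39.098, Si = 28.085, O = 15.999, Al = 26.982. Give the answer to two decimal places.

M(KAlSi2O6) = 218.244 g/mol.
Al contributes 1 × 26.982 = 26.982 g per mole.
26.982/218.244 = 0.1236 → 12.36%.

12.36 wt%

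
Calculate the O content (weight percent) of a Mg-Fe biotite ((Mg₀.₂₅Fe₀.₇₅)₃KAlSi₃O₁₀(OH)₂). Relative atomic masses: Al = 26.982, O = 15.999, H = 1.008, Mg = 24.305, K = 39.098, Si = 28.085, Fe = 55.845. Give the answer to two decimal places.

39.32 weight percent

Molar mass of (Mg₀.₂₅Fe₀.₇₅)₃KAlSi₃O₁₀(OH)₂: 0.75×24.305 + 2.25×55.845 + 1×39.098 + 1×26.982 + 3×28.085 + 12×15.999 + 2×1.008 = 488.219 g/mol.
Mass of O per formula unit: 12 × 15.999 = 191.988 g.
Weight fraction O = 191.988 / 488.219 = 0.3932.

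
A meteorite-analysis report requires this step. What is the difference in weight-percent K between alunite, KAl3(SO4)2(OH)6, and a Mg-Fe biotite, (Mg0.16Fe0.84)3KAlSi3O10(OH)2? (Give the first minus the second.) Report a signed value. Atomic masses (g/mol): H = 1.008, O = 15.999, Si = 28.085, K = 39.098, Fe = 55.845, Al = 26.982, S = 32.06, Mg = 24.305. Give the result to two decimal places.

K in KAl3(SO4)2(OH)6: molar mass 414.198 g/mol; 1×39.098 = 39.098 g → 9.44 wt%.
K in (Mg0.16Fe0.84)3KAlSi3O10(OH)2: molar mass 496.735 g/mol; 1×39.098 = 39.098 g → 7.87 wt%.
Difference = 9.44 − 7.87 = 1.57 percentage points.

1.57 percentage points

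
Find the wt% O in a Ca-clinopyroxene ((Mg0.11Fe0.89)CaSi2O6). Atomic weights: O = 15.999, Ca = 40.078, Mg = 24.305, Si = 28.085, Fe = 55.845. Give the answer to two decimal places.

Formula mass = 0.11×24.305 + 0.89×55.845 + 1×40.078 + 2×28.085 + 6×15.999 = 244.618 g/mol, of which 95.994 g is O.
So O makes up 95.994/244.618 = 0.3924 of the mass, i.e. 39.24%.

39.24 weight percent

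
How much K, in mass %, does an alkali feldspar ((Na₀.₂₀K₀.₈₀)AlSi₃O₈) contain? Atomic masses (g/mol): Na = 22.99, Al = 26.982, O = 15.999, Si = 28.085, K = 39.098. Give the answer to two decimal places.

Molar mass of (Na₀.₂₀K₀.₈₀)AlSi₃O₈: 0.20*22.99 + 0.80*39.098 + 1*26.982 + 3*28.085 + 8*15.999 = 275.105 g/mol.
Mass of K per formula unit: 0.80 × 39.098 = 31.278 g.
Weight fraction K = 31.278 / 275.105 = 0.1137.

11.37 mass %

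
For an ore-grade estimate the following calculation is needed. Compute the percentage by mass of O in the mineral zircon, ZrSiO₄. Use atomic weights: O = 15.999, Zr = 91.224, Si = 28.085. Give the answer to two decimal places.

34.91 wt%

Formula mass = 1·91.224 + 1·28.085 + 4·15.999 = 183.305 g/mol, of which 63.996 g is O.
So O makes up 63.996/183.305 = 0.3491 of the mass, i.e. 34.91%.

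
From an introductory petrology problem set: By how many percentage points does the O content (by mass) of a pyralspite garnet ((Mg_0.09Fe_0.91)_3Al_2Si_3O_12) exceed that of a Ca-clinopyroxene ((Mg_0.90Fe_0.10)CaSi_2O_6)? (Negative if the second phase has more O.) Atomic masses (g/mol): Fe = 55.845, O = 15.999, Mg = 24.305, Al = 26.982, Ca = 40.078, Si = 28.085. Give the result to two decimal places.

-4.45 percentage points

M((Mg_0.09Fe_0.91)_3Al_2Si_3O_12) = 489.226 g/mol, so wt% O = 191.988/489.226 × 100 = 39.24%.
M((Mg_0.90Fe_0.10)CaSi_2O_6) = 219.701 g/mol, so wt% O = 95.994/219.701 × 100 = 43.69%.
39.24 − 43.69 = -4.45 pp.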